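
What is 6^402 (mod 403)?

6^1 ≡ 6 (mod 403)
6^2 ≡ 6^2 = 36 ≡ 36 (mod 403)
6^4 ≡ 36^2 = 1296 ≡ 87 (mod 403)
6^8 ≡ 87^2 = 7569 ≡ 315 (mod 403)
6^16 ≡ 315^2 = 99225 ≡ 87 (mod 403)
6^32 ≡ 87^2 = 7569 ≡ 315 (mod 403)
6^64 ≡ 315^2 = 99225 ≡ 87 (mod 403)
6^128 ≡ 87^2 = 7569 ≡ 315 (mod 403)
6^256 ≡ 315^2 = 99225 ≡ 87 (mod 403)
402 = 256 + 128 + 16 + 2 in binary powers of 2.
So 6^402 ≡ 87 · 315 · 87 · 36 ≡ 311 (mod 403).
Since 311 ≠ 1, base 6 is a Fermat witness: 403 is composite.

311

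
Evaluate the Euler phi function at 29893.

29548

Factor: 29893 = 167 · 179.
φ(29893) = (167−1) · (179−1) = 166 · 178 = 29548.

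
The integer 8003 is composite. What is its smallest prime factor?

53

8003 is odd.
Digit sum 11, not divisible by 3.
Ends in 3: not divisible by 5.
7: 8003 = 7·1143 + 2
11: 8003 = 11·727 + 6
13: 8003 = 13·615 + 8
17: 8003 = 17·470 + 13
19: 8003 = 19·421 + 4
23: 8003 = 23·347 + 22
29: 8003 = 29·275 + 28
31: 8003 = 31·258 + 5
37: 8003 = 37·216 + 11
41: 8003 = 41·195 + 8
43: 8003 = 43·186 + 5
47: 8003 = 47·170 + 13
53: 8003 = 53·151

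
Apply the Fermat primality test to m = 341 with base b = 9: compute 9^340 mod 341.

67

9^1 ≡ 9 (mod 341)
9^2 ≡ 9^2 = 81 ≡ 81 (mod 341)
9^4 ≡ 81^2 = 6561 ≡ 82 (mod 341)
9^8 ≡ 82^2 = 6724 ≡ 245 (mod 341)
9^16 ≡ 245^2 = 60025 ≡ 9 (mod 341)
9^32 ≡ 9^2 = 81 ≡ 81 (mod 341)
9^64 ≡ 81^2 = 6561 ≡ 82 (mod 341)
9^128 ≡ 82^2 = 6724 ≡ 245 (mod 341)
9^256 ≡ 245^2 = 60025 ≡ 9 (mod 341)
340 = 256 + 64 + 16 + 4 in binary powers of 2.
So 9^340 ≡ 9 · 82 · 9 · 82 ≡ 67 (mod 341).
Since 67 ≠ 1, base 9 is a Fermat witness: 341 is composite.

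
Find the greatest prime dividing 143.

13

143 = 11 · 13
13 is prime.
So 143 = 11 · 13; the largest prime factor is 13.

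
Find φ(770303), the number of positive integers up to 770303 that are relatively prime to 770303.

Factor: 770303 = 37 · 109 · 191.
φ(770303) = (37−1) · (109−1) · (191−1) = 36 · 108 · 190 = 738720.

738720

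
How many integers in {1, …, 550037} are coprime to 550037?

529200

Factor: 550037 = 61 · 71 · 127.
φ(550037) = (61−1) · (71−1) · (127−1) = 60 · 70 · 126 = 529200.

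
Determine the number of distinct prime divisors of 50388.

5

50388 = 2^2 · 12597
12597 = 3 · 4199
4199 = 13 · 323
323 = 17 · 19
50388 = 2^2 · 3 · 13 · 17 · 19, which has 5 distinct prime factors.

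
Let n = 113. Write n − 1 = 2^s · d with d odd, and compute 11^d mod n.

113 − 1 = 112 = 2^4 · 7, so d = 7.
11^1 ≡ 11 (mod 113)
11^2 ≡ 11^2 = 121 ≡ 8 (mod 113)
11^4 ≡ 8^2 = 64 ≡ 64 (mod 113)
7 = 4 + 2 + 1 in binary powers of 2.
So 11^7 ≡ 64 · 8 · 11 ≡ 95 (mod 113).
Squaring chain: 95 → 98 → 112 → 1; reaches −1, so base 11 does not prove 113 composite.

95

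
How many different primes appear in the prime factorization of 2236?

3

2236 = 2^2 · 559
559 = 13 · 43
2236 = 2^2 · 13 · 43, which has 3 distinct prime factors.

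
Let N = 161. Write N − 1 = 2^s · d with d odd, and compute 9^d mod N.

161 − 1 = 160 = 2^5 · 5, so d = 5.
9^1 ≡ 9 (mod 161)
9^2 ≡ 9^2 = 81 ≡ 81 (mod 161)
9^4 ≡ 81^2 = 6561 ≡ 121 (mod 161)
5 = 4 + 1 in binary powers of 2.
So 9^5 ≡ 121 · 9 ≡ 123 (mod 161).
Squaring chain: 123 → 156 → 25 → 142 → 39; never reaches −1, so base 9 is a Miller–Rabin witness that 161 is composite.

123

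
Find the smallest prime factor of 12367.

83

12367 is odd.
Digit sum 19, not divisible by 3.
Ends in 7: not divisible by 5.
7: 12367 = 7·1766 + 5
11: 12367 = 11·1124 + 3
13: 12367 = 13·951 + 4
17: 12367 = 17·727 + 8
19: 12367 = 19·650 + 17
23: 12367 = 23·537 + 16
29: 12367 = 29·426 + 13
31: 12367 = 31·398 + 29
37: 12367 = 37·334 + 9
41: 12367 = 41·301 + 26
43: 12367 = 43·287 + 26
47: 12367 = 47·263 + 6
53: 12367 = 53·233 + 18
59: 12367 = 59·209 + 36
61: 12367 = 61·202 + 45
67: 12367 = 67·184 + 39
71: 12367 = 71·174 + 13
73: 12367 = 73·169 + 30
79: 12367 = 79·156 + 43
83: 12367 = 83·149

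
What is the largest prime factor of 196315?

79

196315 = 5 · 39263
39263 = 7 · 5609
5609 = 71 · 79
79 is prime.
So 196315 = 5 · 7 · 71 · 79; the largest prime factor is 79.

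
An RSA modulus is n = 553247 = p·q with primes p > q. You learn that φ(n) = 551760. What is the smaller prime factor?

727

φ(n) = (p−1)(q−1) = n − (p+q) + 1, so p + q = 553247 − 551760 + 1 = 1488.
p and q are the roots of t² − 1488t + 553247 = 0.
Discriminant: 1488² − 4·553247 = 2214144 − 2212988 = 1156; √1156 = 34.
q = (1488 − 34)/2 = 727, p = (1488 + 34)/2 = 761.
Check: 727 · 761 = 553247.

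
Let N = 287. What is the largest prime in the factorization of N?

287 = 7 · 41
41 is prime.
So 287 = 7 · 41; the largest prime factor is 41.

41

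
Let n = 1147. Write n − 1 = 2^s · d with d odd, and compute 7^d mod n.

1025

1147 − 1 = 1146 = 2^1 · 573, so d = 573.
7^1 ≡ 7 (mod 1147)
7^2 ≡ 7^2 = 49 ≡ 49 (mod 1147)
7^4 ≡ 49^2 = 2401 ≡ 107 (mod 1147)
7^8 ≡ 107^2 = 11449 ≡ 1126 (mod 1147)
7^16 ≡ 1126^2 = 1267876 ≡ 441 (mod 1147)
7^32 ≡ 441^2 = 194481 ≡ 638 (mod 1147)
7^64 ≡ 638^2 = 407044 ≡ 1006 (mod 1147)
7^128 ≡ 1006^2 = 1012036 ≡ 382 (mod 1147)
7^256 ≡ 382^2 = 145924 ≡ 255 (mod 1147)
7^512 ≡ 255^2 = 65025 ≡ 793 (mod 1147)
573 = 512 + 32 + 16 + 8 + 4 + 1 in binary powers of 2.
So 7^573 ≡ 793 · 638 · 441 · 1126 · 107 · 7 ≡ 1025 (mod 1147).
Squaring chain: 1025; never reaches −1, so base 7 is a Miller–Rabin witness that 1147 is composite.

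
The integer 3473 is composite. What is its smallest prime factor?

3473 is odd.
Digit sum 17, not divisible by 3.
Ends in 3: not divisible by 5.
7: 3473 = 7·496 + 1
11: 3473 = 11·315 + 8
13: 3473 = 13·267 + 2
17: 3473 = 17·204 + 5
19: 3473 = 19·182 + 15
23: 3473 = 23·151

23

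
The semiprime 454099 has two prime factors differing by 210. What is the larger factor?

787

Since p = q + 210, we have 454099 = q(q + 210), so q² + 210q − 454099 = 0.
Discriminant: 210² + 4·454099 = 44100 + 1816396 = 1860496; √1860496 = 1364.
q = (−210 + 1364)/2 = 577, and p = q + 210 = 787.
Check: 577 · 787 = 454099.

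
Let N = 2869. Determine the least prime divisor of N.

2869 is odd.
Digit sum 25, not divisible by 3.
Ends in 9: not divisible by 5.
7: 2869 = 7·409 + 6
11: 2869 = 11·260 + 9
13: 2869 = 13·220 + 9
17: 2869 = 17·168 + 13
19: 2869 = 19·151

19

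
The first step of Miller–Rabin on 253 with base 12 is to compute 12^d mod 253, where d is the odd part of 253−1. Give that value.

253 − 1 = 252 = 2^2 · 63, so d = 63.
12^1 ≡ 12 (mod 253)
12^2 ≡ 12^2 = 144 ≡ 144 (mod 253)
12^4 ≡ 144^2 = 20736 ≡ 243 (mod 253)
12^8 ≡ 243^2 = 59049 ≡ 100 (mod 253)
12^16 ≡ 100^2 = 10000 ≡ 133 (mod 253)
12^32 ≡ 133^2 = 17689 ≡ 232 (mod 253)
63 = 32 + 16 + 8 + 4 + 2 + 1 in binary powers of 2.
So 12^63 ≡ 232 · 133 · 100 · 243 · 144 · 12 ≡ 100 (mod 253).
Squaring chain: 100 → 133; never reaches −1, so base 12 is a Miller–Rabin witness that 253 is composite.

100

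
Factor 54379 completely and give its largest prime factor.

89

54379 = 13 · 4183
4183 = 47 · 89
89 is prime.
So 54379 = 13 · 47 · 89; the largest prime factor is 89.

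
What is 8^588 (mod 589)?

419

8^1 ≡ 8 (mod 589)
8^2 ≡ 8^2 = 64 ≡ 64 (mod 589)
8^4 ≡ 64^2 = 4096 ≡ 562 (mod 589)
8^8 ≡ 562^2 = 315844 ≡ 140 (mod 589)
8^16 ≡ 140^2 = 19600 ≡ 163 (mod 589)
8^32 ≡ 163^2 = 26569 ≡ 64 (mod 589)
8^64 ≡ 64^2 = 4096 ≡ 562 (mod 589)
8^128 ≡ 562^2 = 315844 ≡ 140 (mod 589)
8^256 ≡ 140^2 = 19600 ≡ 163 (mod 589)
8^512 ≡ 163^2 = 26569 ≡ 64 (mod 589)
588 = 512 + 64 + 8 + 4 in binary powers of 2.
So 8^588 ≡ 64 · 562 · 140 · 562 ≡ 419 (mod 589).
Since 419 ≠ 1, base 8 is a Fermat witness: 589 is composite.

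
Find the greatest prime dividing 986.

29

986 = 2 · 493
493 = 17 · 29
29 is prime.
So 986 = 2 · 17 · 29; the largest prime factor is 29.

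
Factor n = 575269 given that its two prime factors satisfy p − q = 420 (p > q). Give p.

997

Since p = q + 420, we have 575269 = q(q + 420), so q² + 420q − 575269 = 0.
Discriminant: 420² + 4·575269 = 176400 + 2301076 = 2477476; √2477476 = 1574.
q = (−420 + 1574)/2 = 577, and p = q + 420 = 997.
Check: 577 · 997 = 575269.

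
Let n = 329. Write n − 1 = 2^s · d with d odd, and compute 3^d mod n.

194

329 − 1 = 328 = 2^3 · 41, so d = 41.
3^1 ≡ 3 (mod 329)
3^2 ≡ 3^2 = 9 ≡ 9 (mod 329)
3^4 ≡ 9^2 = 81 ≡ 81 (mod 329)
3^8 ≡ 81^2 = 6561 ≡ 310 (mod 329)
3^16 ≡ 310^2 = 96100 ≡ 32 (mod 329)
3^32 ≡ 32^2 = 1024 ≡ 37 (mod 329)
41 = 32 + 8 + 1 in binary powers of 2.
So 3^41 ≡ 37 · 310 · 3 ≡ 194 (mod 329).
Squaring chain: 194 → 130 → 121; never reaches −1, so base 3 is a Miller–Rabin witness that 329 is composite.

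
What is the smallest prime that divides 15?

3

15 is odd.
Digit sum 6, divisible by 3.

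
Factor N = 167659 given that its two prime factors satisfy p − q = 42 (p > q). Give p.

431

Since p = q + 42, we have 167659 = q(q + 42), so q² + 42q − 167659 = 0.
Discriminant: 42² + 4·167659 = 1764 + 670636 = 672400; √672400 = 820.
q = (−42 + 820)/2 = 389, and p = q + 42 = 431.
Check: 389 · 431 = 167659.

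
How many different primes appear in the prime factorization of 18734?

4

18734 = 2 · 9367
9367 = 17 · 551
551 = 19 · 29
18734 = 2 · 17 · 19 · 29, which has 4 distinct prime factors.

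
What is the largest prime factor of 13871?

13871 = 11 · 1261
1261 = 13 · 97
97 is prime.
So 13871 = 11 · 13 · 97; the largest prime factor is 97.

97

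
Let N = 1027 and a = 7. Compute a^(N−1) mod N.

324

7^1 ≡ 7 (mod 1027)
7^2 ≡ 7^2 = 49 ≡ 49 (mod 1027)
7^4 ≡ 49^2 = 2401 ≡ 347 (mod 1027)
7^8 ≡ 347^2 = 120409 ≡ 250 (mod 1027)
7^16 ≡ 250^2 = 62500 ≡ 880 (mod 1027)
7^32 ≡ 880^2 = 774400 ≡ 42 (mod 1027)
7^64 ≡ 42^2 = 1764 ≡ 737 (mod 1027)
7^128 ≡ 737^2 = 543169 ≡ 913 (mod 1027)
7^256 ≡ 913^2 = 833569 ≡ 672 (mod 1027)
7^512 ≡ 672^2 = 451584 ≡ 731 (mod 1027)
7^1024 ≡ 731^2 = 534361 ≡ 321 (mod 1027)
1026 = 1024 + 2 in binary powers of 2.
So 7^1026 ≡ 321 · 49 ≡ 324 (mod 1027).
Since 324 ≠ 1, base 7 is a Fermat witness: 1027 is composite.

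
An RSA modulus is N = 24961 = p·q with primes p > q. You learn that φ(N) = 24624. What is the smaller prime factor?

109

φ(n) = (p−1)(q−1) = n − (p+q) + 1, so p + q = 24961 − 24624 + 1 = 338.
p and q are the roots of t² − 338t + 24961 = 0.
Discriminant: 338² − 4·24961 = 114244 − 99844 = 14400; √14400 = 120.
q = (338 − 120)/2 = 109, p = (338 + 120)/2 = 229.
Check: 109 · 229 = 24961.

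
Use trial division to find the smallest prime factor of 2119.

2119 is odd.
Digit sum 13, not divisible by 3.
Ends in 9: not divisible by 5.
7: 2119 = 7·302 + 5
11: 2119 = 11·192 + 7
13: 2119 = 13·163

13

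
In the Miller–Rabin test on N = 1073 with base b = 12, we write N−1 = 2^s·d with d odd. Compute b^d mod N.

1073 − 1 = 1072 = 2^4 · 67, so d = 67.
12^1 ≡ 12 (mod 1073)
12^2 ≡ 12^2 = 144 ≡ 144 (mod 1073)
12^4 ≡ 144^2 = 20736 ≡ 349 (mod 1073)
12^8 ≡ 349^2 = 121801 ≡ 552 (mod 1073)
12^16 ≡ 552^2 = 304704 ≡ 1045 (mod 1073)
12^32 ≡ 1045^2 = 1092025 ≡ 784 (mod 1073)
12^64 ≡ 784^2 = 614656 ≡ 900 (mod 1073)
67 = 64 + 2 + 1 in binary powers of 2.
So 12^67 ≡ 900 · 144 · 12 ≡ 423 (mod 1073).
Squaring chain: 423 → 811 → 1045 → 784; never reaches −1, so base 12 is a Miller–Rabin witness that 1073 is composite.

423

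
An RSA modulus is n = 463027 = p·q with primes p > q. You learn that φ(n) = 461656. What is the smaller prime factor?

599

φ(n) = (p−1)(q−1) = n − (p+q) + 1, so p + q = 463027 − 461656 + 1 = 1372.
p and q are the roots of t² − 1372t + 463027 = 0.
Discriminant: 1372² − 4·463027 = 1882384 − 1852108 = 30276; √30276 = 174.
q = (1372 − 174)/2 = 599, p = (1372 + 174)/2 = 773.
Check: 599 · 773 = 463027.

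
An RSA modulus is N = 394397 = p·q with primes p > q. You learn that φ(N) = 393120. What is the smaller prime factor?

φ(n) = (p−1)(q−1) = n − (p+q) + 1, so p + q = 394397 − 393120 + 1 = 1278.
p and q are the roots of t² − 1278t + 394397 = 0.
Discriminant: 1278² − 4·394397 = 1633284 − 1577588 = 55696; √55696 = 236.
q = (1278 − 236)/2 = 521, p = (1278 + 236)/2 = 757.
Check: 521 · 757 = 394397.

521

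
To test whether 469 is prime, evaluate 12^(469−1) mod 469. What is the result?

12^1 ≡ 12 (mod 469)
12^2 ≡ 12^2 = 144 ≡ 144 (mod 469)
12^4 ≡ 144^2 = 20736 ≡ 100 (mod 469)
12^8 ≡ 100^2 = 10000 ≡ 151 (mod 469)
12^16 ≡ 151^2 = 22801 ≡ 289 (mod 469)
12^32 ≡ 289^2 = 83521 ≡ 39 (mod 469)
12^64 ≡ 39^2 = 1521 ≡ 114 (mod 469)
12^128 ≡ 114^2 = 12996 ≡ 333 (mod 469)
12^256 ≡ 333^2 = 110889 ≡ 205 (mod 469)
468 = 256 + 128 + 64 + 16 + 4 in binary powers of 2.
So 12^468 ≡ 205 · 333 · 114 · 289 · 100 ≡ 330 (mod 469).
Since 330 ≠ 1, base 12 is a Fermat witness: 469 is composite.

330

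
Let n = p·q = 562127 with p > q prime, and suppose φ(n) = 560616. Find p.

853

φ(n) = (p−1)(q−1) = n − (p+q) + 1, so p + q = 562127 − 560616 + 1 = 1512.
p and q are the roots of t² − 1512t + 562127 = 0.
Discriminant: 1512² − 4·562127 = 2286144 − 2248508 = 37636; √37636 = 194.
q = (1512 − 194)/2 = 659, p = (1512 + 194)/2 = 853.
Check: 659 · 853 = 562127.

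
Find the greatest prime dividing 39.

39 = 3 · 13
13 is prime.
So 39 = 3 · 13; the largest prime factor is 13.

13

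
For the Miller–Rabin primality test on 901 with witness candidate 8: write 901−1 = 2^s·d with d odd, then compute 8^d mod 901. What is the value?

875

901 − 1 = 900 = 2^2 · 225, so d = 225.
8^1 ≡ 8 (mod 901)
8^2 ≡ 8^2 = 64 ≡ 64 (mod 901)
8^4 ≡ 64^2 = 4096 ≡ 492 (mod 901)
8^8 ≡ 492^2 = 242064 ≡ 596 (mod 901)
8^16 ≡ 596^2 = 355216 ≡ 222 (mod 901)
8^32 ≡ 222^2 = 49284 ≡ 630 (mod 901)
8^64 ≡ 630^2 = 396900 ≡ 460 (mod 901)
8^128 ≡ 460^2 = 211600 ≡ 766 (mod 901)
225 = 128 + 64 + 32 + 1 in binary powers of 2.
So 8^225 ≡ 766 · 460 · 630 · 8 ≡ 875 (mod 901).
Squaring chain: 875 → 676; never reaches −1, so base 8 is a Miller–Rabin witness that 901 is composite.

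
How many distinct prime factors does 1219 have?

2

1219 = 23 · 53
1219 = 23 · 53, which has 2 distinct prime factors.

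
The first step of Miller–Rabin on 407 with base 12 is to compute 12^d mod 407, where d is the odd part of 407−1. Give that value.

407 − 1 = 406 = 2^1 · 203, so d = 203.
12^1 ≡ 12 (mod 407)
12^2 ≡ 12^2 = 144 ≡ 144 (mod 407)
12^4 ≡ 144^2 = 20736 ≡ 386 (mod 407)
12^8 ≡ 386^2 = 148996 ≡ 34 (mod 407)
12^16 ≡ 34^2 = 1156 ≡ 342 (mod 407)
12^32 ≡ 342^2 = 116964 ≡ 155 (mod 407)
12^64 ≡ 155^2 = 24025 ≡ 12 (mod 407)
12^128 ≡ 12^2 = 144 ≡ 144 (mod 407)
203 = 128 + 64 + 8 + 2 + 1 in binary powers of 2.
So 12^203 ≡ 144 · 12 · 34 · 144 · 12 ≡ 155 (mod 407).
Squaring chain: 155; never reaches −1, so base 12 is a Miller–Rabin witness that 407 is composite.

155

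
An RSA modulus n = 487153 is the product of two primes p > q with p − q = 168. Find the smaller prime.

Since p = q + 168, we have 487153 = q(q + 168), so q² + 168q − 487153 = 0.
Discriminant: 168² + 4·487153 = 28224 + 1948612 = 1976836; √1976836 = 1406.
q = (−168 + 1406)/2 = 619, and p = q + 168 = 787.
Check: 619 · 787 = 487153.

619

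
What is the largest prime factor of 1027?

79

1027 = 13 · 79
79 is prime.
So 1027 = 13 · 79; the largest prime factor is 79.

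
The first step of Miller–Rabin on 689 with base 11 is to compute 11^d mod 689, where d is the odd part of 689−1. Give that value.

689 − 1 = 688 = 2^4 · 43, so d = 43.
11^1 ≡ 11 (mod 689)
11^2 ≡ 11^2 = 121 ≡ 121 (mod 689)
11^4 ≡ 121^2 = 14641 ≡ 172 (mod 689)
11^8 ≡ 172^2 = 29584 ≡ 646 (mod 689)
11^16 ≡ 646^2 = 417316 ≡ 471 (mod 689)
11^32 ≡ 471^2 = 221841 ≡ 672 (mod 689)
43 = 32 + 8 + 2 + 1 in binary powers of 2.
So 11^43 ≡ 672 · 646 · 121 · 11 ≡ 93 (mod 689).
Squaring chain: 93 → 381 → 471 → 672; never reaches −1, so base 11 is a Miller–Rabin witness that 689 is composite.

93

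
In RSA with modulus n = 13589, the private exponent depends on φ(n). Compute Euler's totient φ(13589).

13356

Factor: 13589 = 107 · 127.
φ(13589) = (107−1) · (127−1) = 106 · 126 = 13356.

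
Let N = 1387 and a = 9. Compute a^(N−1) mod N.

9^1 ≡ 9 (mod 1387)
9^2 ≡ 9^2 = 81 ≡ 81 (mod 1387)
9^4 ≡ 81^2 = 6561 ≡ 1013 (mod 1387)
9^8 ≡ 1013^2 = 1026169 ≡ 1176 (mod 1387)
9^16 ≡ 1176^2 = 1382976 ≡ 137 (mod 1387)
9^32 ≡ 137^2 = 18769 ≡ 738 (mod 1387)
9^64 ≡ 738^2 = 544644 ≡ 940 (mod 1387)
9^128 ≡ 940^2 = 883600 ≡ 81 (mod 1387)
9^256 ≡ 81^2 = 6561 ≡ 1013 (mod 1387)
9^512 ≡ 1013^2 = 1026169 ≡ 1176 (mod 1387)
9^1024 ≡ 1176^2 = 1382976 ≡ 137 (mod 1387)
1386 = 1024 + 256 + 64 + 32 + 8 + 2 in binary powers of 2.
So 9^1386 ≡ 137 · 1013 · 940 · 738 · 1176 · 81 ≡ 1 (mod 1387).
Since the result is 1, base 9 gives no evidence that 1387 is composite.

1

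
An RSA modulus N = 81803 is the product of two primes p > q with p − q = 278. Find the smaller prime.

Since p = q + 278, we have 81803 = q(q + 278), so q² + 278q − 81803 = 0.
Discriminant: 278² + 4·81803 = 77284 + 327212 = 404496; √404496 = 636.
q = (−278 + 636)/2 = 179, and p = q + 278 = 457.
Check: 179 · 457 = 81803.

179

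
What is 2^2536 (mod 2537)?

2^1 ≡ 2 (mod 2537)
2^2 ≡ 2^2 = 4 ≡ 4 (mod 2537)
2^4 ≡ 4^2 = 16 ≡ 16 (mod 2537)
2^8 ≡ 16^2 = 256 ≡ 256 (mod 2537)
2^16 ≡ 256^2 = 65536 ≡ 2111 (mod 2537)
2^32 ≡ 2111^2 = 4456321 ≡ 1349 (mod 2537)
2^64 ≡ 1349^2 = 1819801 ≡ 772 (mod 2537)
2^128 ≡ 772^2 = 595984 ≡ 2326 (mod 2537)
2^256 ≡ 2326^2 = 5410276 ≡ 1392 (mod 2537)
2^512 ≡ 1392^2 = 1937664 ≡ 1933 (mod 2537)
2^1024 ≡ 1933^2 = 3736489 ≡ 2025 (mod 2537)
2^2048 ≡ 2025^2 = 4100625 ≡ 833 (mod 2537)
2536 = 2048 + 256 + 128 + 64 + 32 + 8 in binary powers of 2.
So 2^2536 ≡ 833 · 1392 · 2326 · 772 · 1349 · 256 ≡ 2369 (mod 2537).
Since 2369 ≠ 1, base 2 is a Fermat witness: 2537 is composite.

2369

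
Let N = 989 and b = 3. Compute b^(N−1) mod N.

685

3^1 ≡ 3 (mod 989)
3^2 ≡ 3^2 = 9 ≡ 9 (mod 989)
3^4 ≡ 9^2 = 81 ≡ 81 (mod 989)
3^8 ≡ 81^2 = 6561 ≡ 627 (mod 989)
3^16 ≡ 627^2 = 393129 ≡ 496 (mod 989)
3^32 ≡ 496^2 = 246016 ≡ 744 (mod 989)
3^64 ≡ 744^2 = 553536 ≡ 685 (mod 989)
3^128 ≡ 685^2 = 469225 ≡ 439 (mod 989)
3^256 ≡ 439^2 = 192721 ≡ 855 (mod 989)
3^512 ≡ 855^2 = 731025 ≡ 154 (mod 989)
988 = 512 + 256 + 128 + 64 + 16 + 8 + 4 in binary powers of 2.
So 3^988 ≡ 154 · 855 · 439 · 685 · 496 · 627 · 81 ≡ 685 (mod 989).
Since 685 ≠ 1, base 3 is a Fermat witness: 989 is composite.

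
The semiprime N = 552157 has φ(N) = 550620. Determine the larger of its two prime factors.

φ(n) = (p−1)(q−1) = n − (p+q) + 1, so p + q = 552157 − 550620 + 1 = 1538.
p and q are the roots of t² − 1538t + 552157 = 0.
Discriminant: 1538² − 4·552157 = 2365444 − 2208628 = 156816; √156816 = 396.
q = (1538 − 396)/2 = 571, p = (1538 + 396)/2 = 967.
Check: 571 · 967 = 552157.

967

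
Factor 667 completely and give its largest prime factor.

667 = 23 · 29
29 is prime.
So 667 = 23 · 29; the largest prime factor is 29.

29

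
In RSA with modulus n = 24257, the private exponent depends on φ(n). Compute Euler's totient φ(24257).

Factor: 24257 = 127 · 191.
φ(24257) = (127−1) · (191−1) = 126 · 190 = 23940.

23940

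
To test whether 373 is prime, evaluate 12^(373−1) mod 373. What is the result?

12^1 ≡ 12 (mod 373)
12^2 ≡ 12^2 = 144 ≡ 144 (mod 373)
12^4 ≡ 144^2 = 20736 ≡ 221 (mod 373)
12^8 ≡ 221^2 = 48841 ≡ 351 (mod 373)
12^16 ≡ 351^2 = 123201 ≡ 111 (mod 373)
12^32 ≡ 111^2 = 12321 ≡ 12 (mod 373)
12^64 ≡ 12^2 = 144 ≡ 144 (mod 373)
12^128 ≡ 144^2 = 20736 ≡ 221 (mod 373)
12^256 ≡ 221^2 = 48841 ≡ 351 (mod 373)
372 = 256 + 64 + 32 + 16 + 4 in binary powers of 2.
So 12^372 ≡ 351 · 144 · 12 · 111 · 221 ≡ 1 (mod 373).
Since the result is 1, base 12 gives no evidence that 373 is composite.

1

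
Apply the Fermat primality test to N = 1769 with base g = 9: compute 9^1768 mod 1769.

9^1 ≡ 9 (mod 1769)
9^2 ≡ 9^2 = 81 ≡ 81 (mod 1769)
9^4 ≡ 81^2 = 6561 ≡ 1254 (mod 1769)
9^8 ≡ 1254^2 = 1572516 ≡ 1644 (mod 1769)
9^16 ≡ 1644^2 = 2702736 ≡ 1473 (mod 1769)
9^32 ≡ 1473^2 = 2169729 ≡ 935 (mod 1769)
9^64 ≡ 935^2 = 874225 ≡ 339 (mod 1769)
9^128 ≡ 339^2 = 114921 ≡ 1705 (mod 1769)
9^256 ≡ 1705^2 = 2907025 ≡ 558 (mod 1769)
9^512 ≡ 558^2 = 311364 ≡ 20 (mod 1769)
9^1024 ≡ 20^2 = 400 ≡ 400 (mod 1769)
1768 = 1024 + 512 + 128 + 64 + 32 + 8 in binary powers of 2.
So 9^1768 ≡ 400 · 20 · 1705 · 339 · 935 · 1644 ≡ 790 (mod 1769).
Since 790 ≠ 1, base 9 is a Fermat witness: 1769 is composite.

790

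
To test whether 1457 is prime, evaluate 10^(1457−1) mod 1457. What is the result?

10^1 ≡ 10 (mod 1457)
10^2 ≡ 10^2 = 100 ≡ 100 (mod 1457)
10^4 ≡ 100^2 = 10000 ≡ 1258 (mod 1457)
10^8 ≡ 1258^2 = 1582564 ≡ 262 (mod 1457)
10^16 ≡ 262^2 = 68644 ≡ 165 (mod 1457)
10^32 ≡ 165^2 = 27225 ≡ 999 (mod 1457)
10^64 ≡ 999^2 = 998001 ≡ 1413 (mod 1457)
10^128 ≡ 1413^2 = 1996569 ≡ 479 (mod 1457)
10^256 ≡ 479^2 = 229441 ≡ 692 (mod 1457)
10^512 ≡ 692^2 = 478864 ≡ 968 (mod 1457)
10^1024 ≡ 968^2 = 937024 ≡ 173 (mod 1457)
1456 = 1024 + 256 + 128 + 32 + 16 in binary powers of 2.
So 10^1456 ≡ 173 · 692 · 479 · 999 · 165 ≡ 754 (mod 1457).
Since 754 ≠ 1, base 10 is a Fermat witness: 1457 is composite.

754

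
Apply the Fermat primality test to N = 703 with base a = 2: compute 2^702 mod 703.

2^1 ≡ 2 (mod 703)
2^2 ≡ 2^2 = 4 ≡ 4 (mod 703)
2^4 ≡ 4^2 = 16 ≡ 16 (mod 703)
2^8 ≡ 16^2 = 256 ≡ 256 (mod 703)
2^16 ≡ 256^2 = 65536 ≡ 157 (mod 703)
2^32 ≡ 157^2 = 24649 ≡ 44 (mod 703)
2^64 ≡ 44^2 = 1936 ≡ 530 (mod 703)
2^128 ≡ 530^2 = 280900 ≡ 403 (mod 703)
2^256 ≡ 403^2 = 162409 ≡ 16 (mod 703)
2^512 ≡ 16^2 = 256 ≡ 256 (mod 703)
702 = 512 + 128 + 32 + 16 + 8 + 4 + 2 in binary powers of 2.
So 2^702 ≡ 256 · 403 · 44 · 157 · 256 · 16 · 4 ≡ 628 (mod 703).
Since 628 ≠ 1, base 2 is a Fermat witness: 703 is composite.

628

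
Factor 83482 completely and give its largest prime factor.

89

83482 = 2 · 41741
41741 = 7 · 5963
5963 = 67 · 89
89 is prime.
So 83482 = 2 · 7 · 67 · 89; the largest prime factor is 89.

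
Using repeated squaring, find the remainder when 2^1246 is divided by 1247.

2^1 ≡ 2 (mod 1247)
2^2 ≡ 2^2 = 4 ≡ 4 (mod 1247)
2^4 ≡ 4^2 = 16 ≡ 16 (mod 1247)
2^8 ≡ 16^2 = 256 ≡ 256 (mod 1247)
2^16 ≡ 256^2 = 65536 ≡ 692 (mod 1247)
2^32 ≡ 692^2 = 478864 ≡ 16 (mod 1247)
2^64 ≡ 16^2 = 256 ≡ 256 (mod 1247)
2^128 ≡ 256^2 = 65536 ≡ 692 (mod 1247)
2^256 ≡ 692^2 = 478864 ≡ 16 (mod 1247)
2^512 ≡ 16^2 = 256 ≡ 256 (mod 1247)
2^1024 ≡ 256^2 = 65536 ≡ 692 (mod 1247)
1246 = 1024 + 128 + 64 + 16 + 8 + 4 + 2 in binary powers of 2.
So 2^1246 ≡ 692 · 692 · 256 · 692 · 256 · 16 · 4 ≡ 173 (mod 1247).
Since 173 ≠ 1, base 2 is a Fermat witness: 1247 is composite.

173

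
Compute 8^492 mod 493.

458

8^1 ≡ 8 (mod 493)
8^2 ≡ 8^2 = 64 ≡ 64 (mod 493)
8^4 ≡ 64^2 = 4096 ≡ 152 (mod 493)
8^8 ≡ 152^2 = 23104 ≡ 426 (mod 493)
8^16 ≡ 426^2 = 181476 ≡ 52 (mod 493)
8^32 ≡ 52^2 = 2704 ≡ 239 (mod 493)
8^64 ≡ 239^2 = 57121 ≡ 426 (mod 493)
8^128 ≡ 426^2 = 181476 ≡ 52 (mod 493)
8^256 ≡ 52^2 = 2704 ≡ 239 (mod 493)
492 = 256 + 128 + 64 + 32 + 8 + 4 in binary powers of 2.
So 8^492 ≡ 239 · 52 · 426 · 239 · 426 · 152 ≡ 458 (mod 493).
Since 458 ≠ 1, base 8 is a Fermat witness: 493 is composite.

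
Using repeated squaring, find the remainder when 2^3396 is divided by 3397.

2062

2^1 ≡ 2 (mod 3397)
2^2 ≡ 2^2 = 4 ≡ 4 (mod 3397)
2^4 ≡ 4^2 = 16 ≡ 16 (mod 3397)
2^8 ≡ 16^2 = 256 ≡ 256 (mod 3397)
2^16 ≡ 256^2 = 65536 ≡ 993 (mod 3397)
2^32 ≡ 993^2 = 986049 ≡ 919 (mod 3397)
2^64 ≡ 919^2 = 844561 ≡ 2105 (mod 3397)
2^128 ≡ 2105^2 = 4431025 ≡ 1337 (mod 3397)
2^256 ≡ 1337^2 = 1787569 ≡ 747 (mod 3397)
2^512 ≡ 747^2 = 558009 ≡ 901 (mod 3397)
2^1024 ≡ 901^2 = 811801 ≡ 3315 (mod 3397)
2^2048 ≡ 3315^2 = 10989225 ≡ 3327 (mod 3397)
3396 = 2048 + 1024 + 256 + 64 + 4 in binary powers of 2.
So 2^3396 ≡ 3327 · 3315 · 747 · 2105 · 16 ≡ 2062 (mod 3397).
Since 2062 ≠ 1, base 2 is a Fermat witness: 3397 is composite.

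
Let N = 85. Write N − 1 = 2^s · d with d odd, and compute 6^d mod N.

85 − 1 = 84 = 2^2 · 21, so d = 21.
6^1 ≡ 6 (mod 85)
6^2 ≡ 6^2 = 36 ≡ 36 (mod 85)
6^4 ≡ 36^2 = 1296 ≡ 21 (mod 85)
6^8 ≡ 21^2 = 441 ≡ 16 (mod 85)
6^16 ≡ 16^2 = 256 ≡ 1 (mod 85)
21 = 16 + 4 + 1 in binary powers of 2.
So 6^21 ≡ 1 · 21 · 6 ≡ 41 (mod 85).
Squaring chain: 41 → 66; never reaches −1, so base 6 is a Miller–Rabin witness that 85 is composite.

41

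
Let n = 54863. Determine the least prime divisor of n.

83

54863 is odd.
Digit sum 26, not divisible by 3.
Ends in 3: not divisible by 5.
7: 54863 = 7·7837 + 4
11: 54863 = 11·4987 + 6
13: 54863 = 13·4220 + 3
17: 54863 = 17·3227 + 4
19: 54863 = 19·2887 + 10
23: 54863 = 23·2385 + 8
29: 54863 = 29·1891 + 24
31: 54863 = 31·1769 + 24
37: 54863 = 37·1482 + 29
41: 54863 = 41·1338 + 5
43: 54863 = 43·1275 + 38
47: 54863 = 47·1167 + 14
53: 54863 = 53·1035 + 8
59: 54863 = 59·929 + 52
61: 54863 = 61·899 + 24
67: 54863 = 67·818 + 57
71: 54863 = 71·772 + 51
73: 54863 = 73·751 + 40
79: 54863 = 79·694 + 37
83: 54863 = 83·661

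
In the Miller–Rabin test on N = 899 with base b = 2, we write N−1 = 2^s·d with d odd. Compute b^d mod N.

698

899 − 1 = 898 = 2^1 · 449, so d = 449.
2^1 ≡ 2 (mod 899)
2^2 ≡ 2^2 = 4 ≡ 4 (mod 899)
2^4 ≡ 4^2 = 16 ≡ 16 (mod 899)
2^8 ≡ 16^2 = 256 ≡ 256 (mod 899)
2^16 ≡ 256^2 = 65536 ≡ 808 (mod 899)
2^32 ≡ 808^2 = 652864 ≡ 190 (mod 899)
2^64 ≡ 190^2 = 36100 ≡ 140 (mod 899)
2^128 ≡ 140^2 = 19600 ≡ 721 (mod 899)
2^256 ≡ 721^2 = 519841 ≡ 219 (mod 899)
449 = 256 + 128 + 64 + 1 in binary powers of 2.
So 2^449 ≡ 219 · 721 · 140 · 2 ≡ 698 (mod 899).
Squaring chain: 698; never reaches −1, so base 2 is a Miller–Rabin witness that 899 is composite.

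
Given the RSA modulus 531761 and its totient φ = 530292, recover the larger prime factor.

827

φ(n) = (p−1)(q−1) = n − (p+q) + 1, so p + q = 531761 − 530292 + 1 = 1470.
p and q are the roots of t² − 1470t + 531761 = 0.
Discriminant: 1470² − 4·531761 = 2160900 − 2127044 = 33856; √33856 = 184.
q = (1470 − 184)/2 = 643, p = (1470 + 184)/2 = 827.
Check: 643 · 827 = 531761.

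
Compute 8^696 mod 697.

256

8^1 ≡ 8 (mod 697)
8^2 ≡ 8^2 = 64 ≡ 64 (mod 697)
8^4 ≡ 64^2 = 4096 ≡ 611 (mod 697)
8^8 ≡ 611^2 = 373321 ≡ 426 (mod 697)
8^16 ≡ 426^2 = 181476 ≡ 256 (mod 697)
8^32 ≡ 256^2 = 65536 ≡ 18 (mod 697)
8^64 ≡ 18^2 = 324 ≡ 324 (mod 697)
8^128 ≡ 324^2 = 104976 ≡ 426 (mod 697)
8^256 ≡ 426^2 = 181476 ≡ 256 (mod 697)
8^512 ≡ 256^2 = 65536 ≡ 18 (mod 697)
696 = 512 + 128 + 32 + 16 + 8 in binary powers of 2.
So 8^696 ≡ 18 · 426 · 18 · 256 · 426 ≡ 256 (mod 697).
Since 256 ≠ 1, base 8 is a Fermat witness: 697 is composite.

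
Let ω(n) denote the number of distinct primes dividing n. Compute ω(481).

481 = 13 · 37
481 = 13 · 37, which has 2 distinct prime factors.

2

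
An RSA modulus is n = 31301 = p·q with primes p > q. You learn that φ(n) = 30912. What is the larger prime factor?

φ(n) = (p−1)(q−1) = n − (p+q) + 1, so p + q = 31301 − 30912 + 1 = 390.
p and q are the roots of t² − 390t + 31301 = 0.
Discriminant: 390² − 4·31301 = 152100 − 125204 = 26896; √26896 = 164.
q = (390 − 164)/2 = 113, p = (390 + 164)/2 = 277.
Check: 113 · 277 = 31301.

277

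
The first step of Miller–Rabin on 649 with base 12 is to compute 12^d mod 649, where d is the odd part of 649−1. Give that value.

639

649 − 1 = 648 = 2^3 · 81, so d = 81.
12^1 ≡ 12 (mod 649)
12^2 ≡ 12^2 = 144 ≡ 144 (mod 649)
12^4 ≡ 144^2 = 20736 ≡ 617 (mod 649)
12^8 ≡ 617^2 = 380689 ≡ 375 (mod 649)
12^16 ≡ 375^2 = 140625 ≡ 441 (mod 649)
12^32 ≡ 441^2 = 194481 ≡ 430 (mod 649)
12^64 ≡ 430^2 = 184900 ≡ 584 (mod 649)
81 = 64 + 16 + 1 in binary powers of 2.
So 12^81 ≡ 584 · 441 · 12 ≡ 639 (mod 649).
Squaring chain: 639 → 100 → 265; never reaches −1, so base 12 is a Miller–Rabin witness that 649 is composite.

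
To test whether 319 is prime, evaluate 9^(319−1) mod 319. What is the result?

9^1 ≡ 9 (mod 319)
9^2 ≡ 9^2 = 81 ≡ 81 (mod 319)
9^4 ≡ 81^2 = 6561 ≡ 181 (mod 319)
9^8 ≡ 181^2 = 32761 ≡ 223 (mod 319)
9^16 ≡ 223^2 = 49729 ≡ 284 (mod 319)
9^32 ≡ 284^2 = 80656 ≡ 268 (mod 319)
9^64 ≡ 268^2 = 71824 ≡ 49 (mod 319)
9^128 ≡ 49^2 = 2401 ≡ 168 (mod 319)
9^256 ≡ 168^2 = 28224 ≡ 152 (mod 319)
318 = 256 + 32 + 16 + 8 + 4 + 2 in binary powers of 2.
So 9^318 ≡ 152 · 268 · 284 · 223 · 181 · 81 ≡ 25 (mod 319).
Since 25 ≠ 1, base 9 is a Fermat witness: 319 is composite.

25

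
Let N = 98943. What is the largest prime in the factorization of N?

59

98943 = 3 · 32981
32981 = 13 · 2537
2537 = 43 · 59
59 is prime.
So 98943 = 3 · 13 · 43 · 59; the largest prime factor is 59.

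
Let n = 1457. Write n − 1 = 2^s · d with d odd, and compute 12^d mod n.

756

1457 − 1 = 1456 = 2^4 · 91, so d = 91.
12^1 ≡ 12 (mod 1457)
12^2 ≡ 12^2 = 144 ≡ 144 (mod 1457)
12^4 ≡ 144^2 = 20736 ≡ 338 (mod 1457)
12^8 ≡ 338^2 = 114244 ≡ 598 (mod 1457)
12^16 ≡ 598^2 = 357604 ≡ 639 (mod 1457)
12^32 ≡ 639^2 = 408321 ≡ 361 (mod 1457)
12^64 ≡ 361^2 = 130321 ≡ 648 (mod 1457)
91 = 64 + 16 + 8 + 2 + 1 in binary powers of 2.
So 12^91 ≡ 648 · 639 · 598 · 144 · 12 ≡ 756 (mod 1457).
Squaring chain: 756 → 392 → 679 → 629; never reaches −1, so base 12 is a Miller–Rabin witness that 1457 is composite.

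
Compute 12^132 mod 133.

1

12^1 ≡ 12 (mod 133)
12^2 ≡ 12^2 = 144 ≡ 11 (mod 133)
12^4 ≡ 11^2 = 121 ≡ 121 (mod 133)
12^8 ≡ 121^2 = 14641 ≡ 11 (mod 133)
12^16 ≡ 11^2 = 121 ≡ 121 (mod 133)
12^32 ≡ 121^2 = 14641 ≡ 11 (mod 133)
12^64 ≡ 11^2 = 121 ≡ 121 (mod 133)
12^128 ≡ 121^2 = 14641 ≡ 11 (mod 133)
132 = 128 + 4 in binary powers of 2.
So 12^132 ≡ 11 · 121 ≡ 1 (mod 133).
Since the result is 1, base 12 gives no evidence that 133 is composite.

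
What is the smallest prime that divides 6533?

6533 is odd.
Digit sum 17, not divisible by 3.
Ends in 3: not divisible by 5.
7: 6533 = 7·933 + 2
11: 6533 = 11·593 + 10
13: 6533 = 13·502 + 7
17: 6533 = 17·384 + 5
19: 6533 = 19·343 + 16
23: 6533 = 23·284 + 1
29: 6533 = 29·225 + 8
31: 6533 = 31·210 + 23
37: 6533 = 37·176 + 21
41: 6533 = 41·159 + 14
43: 6533 = 43·151 + 40
47: 6533 = 47·139

47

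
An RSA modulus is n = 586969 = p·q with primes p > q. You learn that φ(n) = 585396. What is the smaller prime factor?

607

φ(n) = (p−1)(q−1) = n − (p+q) + 1, so p + q = 586969 − 585396 + 1 = 1574.
p and q are the roots of t² − 1574t + 586969 = 0.
Discriminant: 1574² − 4·586969 = 2477476 − 2347876 = 129600; √129600 = 360.
q = (1574 − 360)/2 = 607, p = (1574 + 360)/2 = 967.
Check: 607 · 967 = 586969.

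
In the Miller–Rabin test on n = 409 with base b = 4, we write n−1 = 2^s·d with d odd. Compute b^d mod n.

408

409 − 1 = 408 = 2^3 · 51, so d = 51.
4^1 ≡ 4 (mod 409)
4^2 ≡ 4^2 = 16 ≡ 16 (mod 409)
4^4 ≡ 16^2 = 256 ≡ 256 (mod 409)
4^8 ≡ 256^2 = 65536 ≡ 96 (mod 409)
4^16 ≡ 96^2 = 9216 ≡ 218 (mod 409)
4^32 ≡ 218^2 = 47524 ≡ 80 (mod 409)
51 = 32 + 16 + 2 + 1 in binary powers of 2.
So 4^51 ≡ 80 · 218 · 16 · 4 ≡ 408 (mod 409).
Since 4^d ≡ 408 (mod 409), base 4 does not prove 409 composite.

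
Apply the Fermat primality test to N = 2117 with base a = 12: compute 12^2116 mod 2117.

1857

12^1 ≡ 12 (mod 2117)
12^2 ≡ 12^2 = 144 ≡ 144 (mod 2117)
12^4 ≡ 144^2 = 20736 ≡ 1683 (mod 2117)
12^8 ≡ 1683^2 = 2832489 ≡ 2060 (mod 2117)
12^16 ≡ 2060^2 = 4243600 ≡ 1132 (mod 2117)
12^32 ≡ 1132^2 = 1281424 ≡ 639 (mod 2117)
12^64 ≡ 639^2 = 408321 ≡ 1857 (mod 2117)
12^128 ≡ 1857^2 = 3448449 ≡ 1973 (mod 2117)
12^256 ≡ 1973^2 = 3892729 ≡ 1683 (mod 2117)
12^512 ≡ 1683^2 = 2832489 ≡ 2060 (mod 2117)
12^1024 ≡ 2060^2 = 4243600 ≡ 1132 (mod 2117)
12^2048 ≡ 1132^2 = 1281424 ≡ 639 (mod 2117)
2116 = 2048 + 64 + 4 in binary powers of 2.
So 12^2116 ≡ 639 · 1857 · 1683 ≡ 1857 (mod 2117).
Since 1857 ≠ 1, base 12 is a Fermat witness: 2117 is composite.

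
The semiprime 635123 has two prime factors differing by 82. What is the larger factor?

Since p = q + 82, we have 635123 = q(q + 82), so q² + 82q − 635123 = 0.
Discriminant: 82² + 4·635123 = 6724 + 2540492 = 2547216; √2547216 = 1596.
q = (−82 + 1596)/2 = 757, and p = q + 82 = 839.
Check: 757 · 839 = 635123.

839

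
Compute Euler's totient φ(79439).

72576

Factor: 79439 = 19 · 37 · 113.
φ(79439) = (19−1) · (37−1) · (113−1) = 18 · 36 · 112 = 72576.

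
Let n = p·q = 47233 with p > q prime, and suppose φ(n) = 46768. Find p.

317

φ(n) = (p−1)(q−1) = n − (p+q) + 1, so p + q = 47233 − 46768 + 1 = 466.
p and q are the roots of t² − 466t + 47233 = 0.
Discriminant: 466² − 4·47233 = 217156 − 188932 = 28224; √28224 = 168.
q = (466 − 168)/2 = 149, p = (466 + 168)/2 = 317.
Check: 149 · 317 = 47233.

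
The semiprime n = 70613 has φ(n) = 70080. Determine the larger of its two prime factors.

φ(n) = (p−1)(q−1) = n − (p+q) + 1, so p + q = 70613 − 70080 + 1 = 534.
p and q are the roots of t² − 534t + 70613 = 0.
Discriminant: 534² − 4·70613 = 285156 − 282452 = 2704; √2704 = 52.
q = (534 − 52)/2 = 241, p = (534 + 52)/2 = 293.
Check: 241 · 293 = 70613.

293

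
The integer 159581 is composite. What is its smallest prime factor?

19

159581 is odd.
Digit sum 29, not divisible by 3.
Ends in 1: not divisible by 5.
7: 159581 = 7·22797 + 2
11: 159581 = 11·14507 + 4
13: 159581 = 13·12275 + 6
17: 159581 = 17·9387 + 2
19: 159581 = 19·8399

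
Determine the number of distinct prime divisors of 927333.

927333 = 3^2 · 103037
103037 = 11 · 9367
9367 = 17 · 551
551 = 19 · 29
927333 = 3^2 · 11 · 17 · 19 · 29, which has 5 distinct prime factors.

5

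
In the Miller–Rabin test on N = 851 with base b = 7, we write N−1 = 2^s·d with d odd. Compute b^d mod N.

851 − 1 = 850 = 2^1 · 425, so d = 425.
7^1 ≡ 7 (mod 851)
7^2 ≡ 7^2 = 49 ≡ 49 (mod 851)
7^4 ≡ 49^2 = 2401 ≡ 699 (mod 851)
7^8 ≡ 699^2 = 488601 ≡ 127 (mod 851)
7^16 ≡ 127^2 = 16129 ≡ 811 (mod 851)
7^32 ≡ 811^2 = 657721 ≡ 749 (mod 851)
7^64 ≡ 749^2 = 561001 ≡ 192 (mod 851)
7^128 ≡ 192^2 = 36864 ≡ 271 (mod 851)
7^256 ≡ 271^2 = 73441 ≡ 255 (mod 851)
425 = 256 + 128 + 32 + 8 + 1 in binary powers of 2.
So 7^425 ≡ 255 · 271 · 749 · 127 · 7 ≡ 419 (mod 851).
Squaring chain: 419; never reaches −1, so base 7 is a Miller–Rabin witness that 851 is composite.

419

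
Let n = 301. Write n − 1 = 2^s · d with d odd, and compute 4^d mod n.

78

301 − 1 = 300 = 2^2 · 75, so d = 75.
4^1 ≡ 4 (mod 301)
4^2 ≡ 4^2 = 16 ≡ 16 (mod 301)
4^4 ≡ 16^2 = 256 ≡ 256 (mod 301)
4^8 ≡ 256^2 = 65536 ≡ 219 (mod 301)
4^16 ≡ 219^2 = 47961 ≡ 102 (mod 301)
4^32 ≡ 102^2 = 10404 ≡ 170 (mod 301)
4^64 ≡ 170^2 = 28900 ≡ 4 (mod 301)
75 = 64 + 8 + 2 + 1 in binary powers of 2.
So 4^75 ≡ 4 · 219 · 16 · 4 ≡ 78 (mod 301).
Squaring chain: 78 → 64; never reaches −1, so base 4 is a Miller–Rabin witness that 301 is composite.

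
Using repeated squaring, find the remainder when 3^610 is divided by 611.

341

3^1 ≡ 3 (mod 611)
3^2 ≡ 3^2 = 9 ≡ 9 (mod 611)
3^4 ≡ 9^2 = 81 ≡ 81 (mod 611)
3^8 ≡ 81^2 = 6561 ≡ 451 (mod 611)
3^16 ≡ 451^2 = 203401 ≡ 549 (mod 611)
3^32 ≡ 549^2 = 301401 ≡ 178 (mod 611)
3^64 ≡ 178^2 = 31684 ≡ 523 (mod 611)
3^128 ≡ 523^2 = 273529 ≡ 412 (mod 611)
3^256 ≡ 412^2 = 169744 ≡ 497 (mod 611)
3^512 ≡ 497^2 = 247009 ≡ 165 (mod 611)
610 = 512 + 64 + 32 + 2 in binary powers of 2.
So 3^610 ≡ 165 · 523 · 178 · 9 ≡ 341 (mod 611).
Since 341 ≠ 1, base 3 is a Fermat witness: 611 is composite.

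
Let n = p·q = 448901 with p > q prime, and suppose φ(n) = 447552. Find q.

593

φ(n) = (p−1)(q−1) = n − (p+q) + 1, so p + q = 448901 − 447552 + 1 = 1350.
p and q are the roots of t² − 1350t + 448901 = 0.
Discriminant: 1350² − 4·448901 = 1822500 − 1795604 = 26896; √26896 = 164.
q = (1350 − 164)/2 = 593, p = (1350 + 164)/2 = 757.
Check: 593 · 757 = 448901.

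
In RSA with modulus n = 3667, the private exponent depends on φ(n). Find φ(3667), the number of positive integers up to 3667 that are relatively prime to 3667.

Factor: 3667 = 19 · 193.
φ(3667) = (19−1) · (193−1) = 18 · 192 = 3456.

3456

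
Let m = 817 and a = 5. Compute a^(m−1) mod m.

140

5^1 ≡ 5 (mod 817)
5^2 ≡ 5^2 = 25 ≡ 25 (mod 817)
5^4 ≡ 25^2 = 625 ≡ 625 (mod 817)
5^8 ≡ 625^2 = 390625 ≡ 99 (mod 817)
5^16 ≡ 99^2 = 9801 ≡ 814 (mod 817)
5^32 ≡ 814^2 = 662596 ≡ 9 (mod 817)
5^64 ≡ 9^2 = 81 ≡ 81 (mod 817)
5^128 ≡ 81^2 = 6561 ≡ 25 (mod 817)
5^256 ≡ 25^2 = 625 ≡ 625 (mod 817)
5^512 ≡ 625^2 = 390625 ≡ 99 (mod 817)
816 = 512 + 256 + 32 + 16 in binary powers of 2.
So 5^816 ≡ 99 · 625 · 9 · 814 ≡ 140 (mod 817).
Since 140 ≠ 1, base 5 is a Fermat witness: 817 is composite.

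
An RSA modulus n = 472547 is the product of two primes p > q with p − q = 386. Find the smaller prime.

Since p = q + 386, we have 472547 = q(q + 386), so q² + 386q − 472547 = 0.
Discriminant: 386² + 4·472547 = 148996 + 1890188 = 2039184; √2039184 = 1428.
q = (−386 + 1428)/2 = 521, and p = q + 386 = 907.
Check: 521 · 907 = 472547.

521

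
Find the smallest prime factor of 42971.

97

42971 is odd.
Digit sum 23, not divisible by 3.
Ends in 1: not divisible by 5.
7: 42971 = 7·6138 + 5
11: 42971 = 11·3906 + 5
13: 42971 = 13·3305 + 6
17: 42971 = 17·2527 + 12
19: 42971 = 19·2261 + 12
23: 42971 = 23·1868 + 7
29: 42971 = 29·1481 + 22
31: 42971 = 31·1386 + 5
37: 42971 = 37·1161 + 14
41: 42971 = 41·1048 + 3
43: 42971 = 43·999 + 14
47: 42971 = 47·914 + 13
53: 42971 = 53·810 + 41
59: 42971 = 59·728 + 19
61: 42971 = 61·704 + 27
67: 42971 = 67·641 + 24
71: 42971 = 71·605 + 16
73: 42971 = 73·588 + 47
79: 42971 = 79·543 + 74
83: 42971 = 83·517 + 60
89: 42971 = 89·482 + 73
97: 42971 = 97·443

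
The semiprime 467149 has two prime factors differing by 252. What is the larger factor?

Since p = q + 252, we have 467149 = q(q + 252), so q² + 252q − 467149 = 0.
Discriminant: 252² + 4·467149 = 63504 + 1868596 = 1932100; √1932100 = 1390.
q = (−252 + 1390)/2 = 569, and p = q + 252 = 821.
Check: 569 · 821 = 467149.

821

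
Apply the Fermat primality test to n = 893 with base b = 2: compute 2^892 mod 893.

2^1 ≡ 2 (mod 893)
2^2 ≡ 2^2 = 4 ≡ 4 (mod 893)
2^4 ≡ 4^2 = 16 ≡ 16 (mod 893)
2^8 ≡ 16^2 = 256 ≡ 256 (mod 893)
2^16 ≡ 256^2 = 65536 ≡ 347 (mod 893)
2^32 ≡ 347^2 = 120409 ≡ 747 (mod 893)
2^64 ≡ 747^2 = 558009 ≡ 777 (mod 893)
2^128 ≡ 777^2 = 603729 ≡ 61 (mod 893)
2^256 ≡ 61^2 = 3721 ≡ 149 (mod 893)
2^512 ≡ 149^2 = 22201 ≡ 769 (mod 893)
892 = 512 + 256 + 64 + 32 + 16 + 8 + 4 in binary powers of 2.
So 2^892 ≡ 769 · 149 · 777 · 747 · 347 · 256 · 16 ≡ 777 (mod 893).
Since 777 ≠ 1, base 2 is a Fermat witness: 893 is composite.

777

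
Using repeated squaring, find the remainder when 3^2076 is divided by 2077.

1938

3^1 ≡ 3 (mod 2077)
3^2 ≡ 3^2 = 9 ≡ 9 (mod 2077)
3^4 ≡ 9^2 = 81 ≡ 81 (mod 2077)
3^8 ≡ 81^2 = 6561 ≡ 330 (mod 2077)
3^16 ≡ 330^2 = 108900 ≡ 896 (mod 2077)
3^32 ≡ 896^2 = 802816 ≡ 1094 (mod 2077)
3^64 ≡ 1094^2 = 1196836 ≡ 484 (mod 2077)
3^128 ≡ 484^2 = 234256 ≡ 1632 (mod 2077)
3^256 ≡ 1632^2 = 2663424 ≡ 710 (mod 2077)
3^512 ≡ 710^2 = 504100 ≡ 1466 (mod 2077)
3^1024 ≡ 1466^2 = 2149156 ≡ 1538 (mod 2077)
3^2048 ≡ 1538^2 = 2365444 ≡ 1818 (mod 2077)
2076 = 2048 + 16 + 8 + 4 in binary powers of 2.
So 3^2076 ≡ 1818 · 896 · 330 · 81 ≡ 1938 (mod 2077).
Since 1938 ≠ 1, base 3 is a Fermat witness: 2077 is composite.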